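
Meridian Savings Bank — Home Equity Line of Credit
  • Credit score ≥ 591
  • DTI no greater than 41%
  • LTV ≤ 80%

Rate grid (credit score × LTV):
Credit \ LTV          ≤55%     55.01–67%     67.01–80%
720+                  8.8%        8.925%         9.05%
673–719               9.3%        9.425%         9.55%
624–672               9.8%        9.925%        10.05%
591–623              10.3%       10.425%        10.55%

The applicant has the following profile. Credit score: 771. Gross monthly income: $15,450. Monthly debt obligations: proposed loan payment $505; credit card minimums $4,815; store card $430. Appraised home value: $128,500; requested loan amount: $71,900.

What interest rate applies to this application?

Credit score 771 ≥ 591; Total monthly debts = (505 + 4,815 + 430) = 5,750. DTI: 5,750 ÷ 15,450 = 37.2%, within the 41% cap
LTV = 71,900/128,500 = 56% ≤ 80%
Row: 771 falls in 720+. Column: 56% falls in 55.01–67%. Rate = 8.925%.

8.925%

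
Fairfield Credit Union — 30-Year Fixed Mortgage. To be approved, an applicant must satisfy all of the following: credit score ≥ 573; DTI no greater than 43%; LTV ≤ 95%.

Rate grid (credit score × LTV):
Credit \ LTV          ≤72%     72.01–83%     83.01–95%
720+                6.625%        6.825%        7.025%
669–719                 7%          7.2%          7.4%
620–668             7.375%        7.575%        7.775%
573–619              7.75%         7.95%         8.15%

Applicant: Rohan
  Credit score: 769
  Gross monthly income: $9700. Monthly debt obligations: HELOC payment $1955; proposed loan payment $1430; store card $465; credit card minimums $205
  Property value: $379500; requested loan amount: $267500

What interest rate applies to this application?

Credit score 769 ≥ 573; Total monthly debts = (1,955 + 1,430 + 465 + 205) = 4,055. Debt-to-income = 4,055/9,700 = 41.8% — meets 43% limit
LTV = 267,500/379,500 = 70.5% ≤ 95%
Row: 769 falls in 720+. Column: 70.5% falls in ≤72%. Rate = 6.625%.

6.625%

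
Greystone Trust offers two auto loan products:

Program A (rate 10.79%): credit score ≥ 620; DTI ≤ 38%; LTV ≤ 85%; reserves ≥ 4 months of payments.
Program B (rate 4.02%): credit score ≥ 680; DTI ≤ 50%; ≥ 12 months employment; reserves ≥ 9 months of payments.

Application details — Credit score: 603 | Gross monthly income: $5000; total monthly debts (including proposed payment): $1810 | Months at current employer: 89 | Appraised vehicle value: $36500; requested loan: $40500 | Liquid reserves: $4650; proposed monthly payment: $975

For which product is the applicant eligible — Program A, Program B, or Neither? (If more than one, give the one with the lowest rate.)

Neither

DTI = 1,810/5,000 = 36.2%.
LTV = 40,500/36,500 = 111%.
Reserves = 4,650/975 = 4.8 months.
Program A: score 603 < 620; DTI 36.2% ≤ 38%; LTV 111% > 85%; reserves 4.8 ≥ 4 mo → does not qualify.
Program B: score 603 < 680; DTI 36.2% ≤ 50%; employment 89 ≥ 12 mo; reserves 4.8 < 9 mo → does not qualify.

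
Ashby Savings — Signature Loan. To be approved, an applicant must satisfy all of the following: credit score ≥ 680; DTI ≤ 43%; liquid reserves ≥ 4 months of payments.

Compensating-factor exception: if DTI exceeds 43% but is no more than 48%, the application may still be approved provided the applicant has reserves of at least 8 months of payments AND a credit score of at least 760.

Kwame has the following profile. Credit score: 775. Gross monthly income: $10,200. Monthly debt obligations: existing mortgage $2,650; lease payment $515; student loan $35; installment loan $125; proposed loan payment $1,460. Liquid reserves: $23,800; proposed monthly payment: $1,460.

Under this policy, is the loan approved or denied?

Credit score 775 ≥ 680 (meets base)
Total debts = (2,650 + 515 + 35 + 125 + 1,460) = 4,785. DTI: 4,785 ÷ 10,200 = 46.9%, over the 43% base limit.
Reserves = 23,800/1,460 = 16.3 months ≥ 4
DTI 46.9% is within the 43%–48% exception band; checking compensating factors.
Override check — reserves: 16.3 mo (ok); score: 775 (ok).
Both compensating conditions met → exception applies.

Approved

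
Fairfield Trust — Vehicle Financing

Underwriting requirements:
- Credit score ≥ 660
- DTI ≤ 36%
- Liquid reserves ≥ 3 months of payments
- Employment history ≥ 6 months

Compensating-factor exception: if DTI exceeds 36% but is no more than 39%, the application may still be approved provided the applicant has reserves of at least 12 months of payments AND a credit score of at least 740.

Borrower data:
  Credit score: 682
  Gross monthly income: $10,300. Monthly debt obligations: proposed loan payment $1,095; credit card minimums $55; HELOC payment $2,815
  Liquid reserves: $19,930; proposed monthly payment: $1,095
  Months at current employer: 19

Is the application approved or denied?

Denied

Credit score 682 ≥ 660 (meets base)
Total debts = (1,095 + 55 + 2,815) = 3,965. DTI = 3,965/10,300 = 38.5% > 36% — standard DTI limit exceeded.
Reserves = 19,930/1,095 = 18.2 months ≥ 3
Employment 19 ≥ 6 months
38.5% falls in the override range (36%–39%), so the compensating-factor test applies.
Override check — reserves: 18.2 mo (ok); score: 682 (below 740).
Override conditions not both satisfied; exception does not apply.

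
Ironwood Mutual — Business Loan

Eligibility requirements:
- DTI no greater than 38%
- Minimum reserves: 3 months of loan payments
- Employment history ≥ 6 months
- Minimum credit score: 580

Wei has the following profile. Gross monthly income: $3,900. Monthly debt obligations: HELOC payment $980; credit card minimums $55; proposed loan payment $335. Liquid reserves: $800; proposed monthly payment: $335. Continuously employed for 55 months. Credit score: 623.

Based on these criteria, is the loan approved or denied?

Denied

Total monthly debts = (980 + 55 + 335) = 1,370. Debt-to-income = 1,370/3,900 = 35.1% — meets 38% limit
Reserves: 800 ÷ 335 = 2.4 months (below 3-month minimum)
Employment 55 ≥ 6 months
Credit score 623 ≥ 580 (meets)
Fails on reserves.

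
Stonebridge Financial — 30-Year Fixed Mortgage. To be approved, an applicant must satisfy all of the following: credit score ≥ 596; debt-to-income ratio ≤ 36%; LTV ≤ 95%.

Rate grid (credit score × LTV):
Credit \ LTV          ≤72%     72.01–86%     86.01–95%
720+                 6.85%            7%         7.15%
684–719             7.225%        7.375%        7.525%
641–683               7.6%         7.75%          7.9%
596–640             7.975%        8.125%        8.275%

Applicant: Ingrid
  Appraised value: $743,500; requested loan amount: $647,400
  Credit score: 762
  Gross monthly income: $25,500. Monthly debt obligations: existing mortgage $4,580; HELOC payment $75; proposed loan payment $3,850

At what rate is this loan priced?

Credit score 762 ≥ 596; Total monthly debts = (4,580 + 75 + 3,850) = 8,505. DTI = 8,505/25,500 = 33.4% ≤ 36%
LTV = 647,400/743,500 = 87.1% ≤ 95%
Score 762 is in the 720+ band; LTV 87.1% is in the 86.01–95% band → 7.15%.

7.15%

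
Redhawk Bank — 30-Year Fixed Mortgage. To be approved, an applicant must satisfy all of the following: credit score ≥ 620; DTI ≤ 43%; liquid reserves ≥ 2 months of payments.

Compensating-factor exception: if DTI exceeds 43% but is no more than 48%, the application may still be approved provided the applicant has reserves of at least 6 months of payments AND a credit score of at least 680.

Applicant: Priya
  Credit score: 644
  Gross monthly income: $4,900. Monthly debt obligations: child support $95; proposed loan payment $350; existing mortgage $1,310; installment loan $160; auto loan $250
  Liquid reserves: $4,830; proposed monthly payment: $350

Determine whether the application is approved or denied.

Credit score 644 ≥ 620 (meets base)
Total debts = (95 + 350 + 1,310 + 160 + 250) = 2,165. DTI: 2,165 ÷ 4,900 = 44.2%, over the 43% base limit.
Reserves: 4,830 ÷ 350 = 13.8 months (meets 2-month minimum)
DTI 44.2% is within the 43%–48% exception band; checking compensating factors.
Reserves 13.8 ≥ 6 months; credit score 644 < 680.
Override conditions not both satisfied; exception does not apply.

Denied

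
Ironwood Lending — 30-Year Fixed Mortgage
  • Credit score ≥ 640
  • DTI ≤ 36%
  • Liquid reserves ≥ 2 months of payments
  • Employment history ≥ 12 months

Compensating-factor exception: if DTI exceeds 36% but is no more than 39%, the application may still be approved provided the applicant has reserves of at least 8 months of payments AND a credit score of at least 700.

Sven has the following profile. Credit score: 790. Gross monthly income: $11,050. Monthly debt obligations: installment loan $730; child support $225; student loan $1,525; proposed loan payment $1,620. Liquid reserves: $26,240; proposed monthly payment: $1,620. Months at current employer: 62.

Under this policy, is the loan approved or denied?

Credit score 790 ≥ 640 (meets base)
Total debts = (730 + 225 + 1,525 + 1,620) = 4,100. DTI = 4,100/11,050 = 37.1% > 36% — standard DTI limit exceeded.
Reserves: 26,240 ÷ 1,620 = 16.2 months (meets 2-month minimum)
Employment 62 ≥ 12 months
DTI 37.1% is within the 36%–39% exception band; checking compensating factors.
Override check — reserves: 16.2 mo (ok); score: 790 (ok).
Both override conditions satisfied; DTI exception granted.

Approved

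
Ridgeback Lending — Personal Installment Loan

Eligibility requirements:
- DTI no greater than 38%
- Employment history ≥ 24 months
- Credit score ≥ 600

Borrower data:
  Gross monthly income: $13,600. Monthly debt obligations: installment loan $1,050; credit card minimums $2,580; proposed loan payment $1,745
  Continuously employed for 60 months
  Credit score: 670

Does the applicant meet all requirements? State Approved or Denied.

Denied

Total monthly debts = (1,050 + 2,580 + 1,745) = 5,375. DTI = 5,375/13,600 = 39.5% > 38%
Employment 60 ≥ 24 months
Credit score 670 ≥ 600 (meets)
Fails on DTI.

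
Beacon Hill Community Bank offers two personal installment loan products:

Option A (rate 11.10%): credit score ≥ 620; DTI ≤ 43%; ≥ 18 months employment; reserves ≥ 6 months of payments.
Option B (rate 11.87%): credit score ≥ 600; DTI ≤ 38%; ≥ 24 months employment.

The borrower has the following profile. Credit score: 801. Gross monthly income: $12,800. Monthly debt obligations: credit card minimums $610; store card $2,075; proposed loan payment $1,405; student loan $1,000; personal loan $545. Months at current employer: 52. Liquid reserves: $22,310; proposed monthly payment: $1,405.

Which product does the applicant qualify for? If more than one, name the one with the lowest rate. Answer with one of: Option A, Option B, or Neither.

Total debts = (610 + 2,075 + 1,405 + 1,000 + 545) = 5,635; DTI = 5,635/12,800 = 44%.
Reserves = 22,310/1,405 = 15.9 months.
Option A: score 801 ≥ 620; DTI 44% > 43%; employment 52 ≥ 18 mo; reserves 15.9 ≥ 6 mo → does not qualify.
Option B: score 801 ≥ 600; DTI 44% > 38%; employment 52 ≥ 24 mo → does not qualify.

Neither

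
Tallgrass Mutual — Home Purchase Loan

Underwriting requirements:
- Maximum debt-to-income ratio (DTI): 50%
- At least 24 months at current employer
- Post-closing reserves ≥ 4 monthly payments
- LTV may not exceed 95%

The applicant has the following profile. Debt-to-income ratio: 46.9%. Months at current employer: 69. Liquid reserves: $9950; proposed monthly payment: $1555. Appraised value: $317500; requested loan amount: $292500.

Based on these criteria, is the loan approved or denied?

Approved

DTI 46.9% ≤ 50%
Employment 69 ≥ 24 months
Reserves: 9,950 ÷ 1,555 = 6.4 months (meets 4-month minimum)
LTV = 292,500/317,500 = 92.1% ≤ 95%
All criteria satisfied.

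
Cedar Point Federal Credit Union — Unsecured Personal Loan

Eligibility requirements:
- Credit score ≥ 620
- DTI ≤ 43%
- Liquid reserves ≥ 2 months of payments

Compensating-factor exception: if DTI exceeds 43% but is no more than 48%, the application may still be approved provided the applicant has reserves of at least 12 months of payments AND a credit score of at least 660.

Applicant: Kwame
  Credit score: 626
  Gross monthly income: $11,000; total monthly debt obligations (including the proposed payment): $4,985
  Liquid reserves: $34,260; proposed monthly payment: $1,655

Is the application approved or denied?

Credit score 626 ≥ 620 (meets base)
DTI: 4,985 ÷ 11,000 = 45.3%, over the 43% base limit.
Reserves: 34,260 ÷ 1,655 = 20.7 months (meets 2-month minimum)
45.3% falls in the override range (43%–48%), so the compensating-factor test applies.
Override check — reserves: 20.7 mo (ok); score: 626 (below 660).
Compensating-factor requirement not fully met.

Denied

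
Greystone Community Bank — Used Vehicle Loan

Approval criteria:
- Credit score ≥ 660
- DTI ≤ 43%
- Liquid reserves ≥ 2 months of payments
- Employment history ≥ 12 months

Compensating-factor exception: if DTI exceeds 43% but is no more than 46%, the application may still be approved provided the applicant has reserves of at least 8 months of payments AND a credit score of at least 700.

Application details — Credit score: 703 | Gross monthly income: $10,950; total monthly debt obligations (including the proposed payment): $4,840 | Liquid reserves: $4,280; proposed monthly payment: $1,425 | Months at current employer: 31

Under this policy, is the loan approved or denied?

Denied

Credit score 703 ≥ 660 (meets base)
DTI = 4,840/10,950 = 44.2% > 43% — standard DTI limit exceeded.
Reserves: 4,280 ÷ 1,425 = 3.0 months (meets 2-month minimum)
Employment 31 ≥ 12 months
44.2% falls in the override range (43%–46%), so the compensating-factor test applies.
Reserves 3.0 < 8 months; credit score 703 ≥ 700.
Compensating-factor requirement not fully met.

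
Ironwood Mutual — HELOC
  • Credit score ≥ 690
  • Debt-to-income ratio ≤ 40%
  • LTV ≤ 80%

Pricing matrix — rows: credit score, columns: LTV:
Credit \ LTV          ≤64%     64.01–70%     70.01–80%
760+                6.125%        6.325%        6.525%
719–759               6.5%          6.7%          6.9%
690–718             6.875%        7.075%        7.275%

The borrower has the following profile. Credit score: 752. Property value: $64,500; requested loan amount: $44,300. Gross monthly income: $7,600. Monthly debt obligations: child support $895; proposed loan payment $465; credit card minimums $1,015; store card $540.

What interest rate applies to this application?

Credit score 752 ≥ 690; Total monthly debts = (895 + 465 + 1,015 + 540) = 2,915. Debt-to-income = 2,915/7,600 = 38.4% — meets 40% limit
LTV: 44,300 ÷ 64,500 = 68.7%, within 80% cap
Row: 752 falls in 719–759. Column: 68.7% falls in 64.01–70%. Rate = 6.7%.

6.7%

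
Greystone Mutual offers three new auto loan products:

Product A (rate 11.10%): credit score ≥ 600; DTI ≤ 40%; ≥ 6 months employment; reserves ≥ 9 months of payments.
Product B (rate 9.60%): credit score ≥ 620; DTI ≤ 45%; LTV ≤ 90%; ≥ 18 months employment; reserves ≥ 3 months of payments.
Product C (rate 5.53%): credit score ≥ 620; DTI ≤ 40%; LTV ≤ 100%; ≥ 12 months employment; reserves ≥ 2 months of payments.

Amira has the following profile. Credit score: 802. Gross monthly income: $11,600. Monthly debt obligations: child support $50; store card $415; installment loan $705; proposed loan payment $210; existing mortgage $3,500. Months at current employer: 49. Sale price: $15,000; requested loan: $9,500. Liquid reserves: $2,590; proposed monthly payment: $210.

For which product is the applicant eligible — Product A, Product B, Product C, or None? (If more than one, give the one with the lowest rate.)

Product B

Total debts = (50 + 415 + 705 + 210 + 3,500) = 4,880; DTI = 4,880/11,600 = 42.1%.
LTV = 9,500/15,000 = 63.3%.
Reserves = 2,590/210 = 12.3 months.
Product A: score 802 ≥ 600; DTI 42.1% > 40%; employment 49 ≥ 6 mo; reserves 12.3 ≥ 9 mo → does not qualify.
Product B: score 802 ≥ 620; DTI 42.1% ≤ 45%; LTV 63.3% ≤ 90%; employment 49 ≥ 18 mo; reserves 12.3 ≥ 3 mo → qualifies.
Product C: score 802 ≥ 620; DTI 42.1% > 40%; LTV 63.3% ≤ 100%; employment 49 ≥ 12 mo; reserves 12.3 ≥ 2 mo → does not qualify.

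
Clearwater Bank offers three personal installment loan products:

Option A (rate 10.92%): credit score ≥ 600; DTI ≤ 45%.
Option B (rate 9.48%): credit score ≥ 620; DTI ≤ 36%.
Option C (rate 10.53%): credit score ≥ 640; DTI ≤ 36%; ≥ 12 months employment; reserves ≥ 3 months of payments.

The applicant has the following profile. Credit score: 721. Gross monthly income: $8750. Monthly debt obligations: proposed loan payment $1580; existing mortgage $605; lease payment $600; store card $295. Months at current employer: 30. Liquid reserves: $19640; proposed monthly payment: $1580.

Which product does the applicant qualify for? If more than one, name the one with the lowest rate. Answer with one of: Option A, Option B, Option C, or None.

Option B

Total debts = (1,580 + 605 + 600 + 295) = 3,080; DTI = 3,080/8,750 = 35.2%.
Reserves = 19,640/1,580 = 12.4 months.
Option A: score 721 ≥ 600; DTI 35.2% ≤ 45% → qualifies.
Option B: score 721 ≥ 620; DTI 35.2% ≤ 36% → qualifies.
Option C: score 721 ≥ 640; DTI 35.2% ≤ 36%; employment 30 ≥ 12 mo; reserves 12.4 ≥ 3 mo → qualifies.
Qualifying: Option A, Option B, Option C. Lowest rate is 9.48% → Option B.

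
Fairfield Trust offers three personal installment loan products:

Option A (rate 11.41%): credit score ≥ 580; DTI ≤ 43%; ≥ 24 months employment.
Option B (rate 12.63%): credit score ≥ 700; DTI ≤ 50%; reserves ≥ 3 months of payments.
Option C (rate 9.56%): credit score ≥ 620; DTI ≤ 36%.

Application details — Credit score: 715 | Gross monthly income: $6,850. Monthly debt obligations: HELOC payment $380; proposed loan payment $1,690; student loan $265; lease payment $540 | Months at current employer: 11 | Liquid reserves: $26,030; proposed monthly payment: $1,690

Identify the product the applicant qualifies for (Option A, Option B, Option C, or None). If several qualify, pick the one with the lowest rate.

Option B

Total debts = (380 + 1,690 + 265 + 540) = 2,875; DTI = 2,875/6,850 = 42%.
Reserves = 26,030/1,690 = 15.4 months.
Option A: score 715 ≥ 580; DTI 42% ≤ 43%; employment 11 < 24 mo → does not qualify.
Option B: score 715 ≥ 700; DTI 42% ≤ 50%; reserves 15.4 ≥ 3 mo → qualifies.
Option C: score 715 ≥ 620; DTI 42% > 36% → does not qualify.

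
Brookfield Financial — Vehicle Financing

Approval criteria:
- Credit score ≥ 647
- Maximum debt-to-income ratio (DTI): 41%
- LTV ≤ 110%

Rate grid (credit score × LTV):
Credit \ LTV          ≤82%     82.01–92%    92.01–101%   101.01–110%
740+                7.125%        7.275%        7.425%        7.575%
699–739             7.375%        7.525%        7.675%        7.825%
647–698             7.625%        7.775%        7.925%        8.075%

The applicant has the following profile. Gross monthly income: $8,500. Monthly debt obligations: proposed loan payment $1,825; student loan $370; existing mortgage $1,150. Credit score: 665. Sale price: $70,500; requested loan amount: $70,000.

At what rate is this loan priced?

7.925%

Credit score 665 ≥ 647; Total monthly debts = (1,825 + 370 + 1,150) = 3,345. DTI = 3,345/8,500 = 39.4% ≤ 41%
LTV: 70,000 ÷ 70,500 = 99.3%, within 110% cap
Credit 665 → row 647–698; LTV 99.3% → column 92.01–101%. Grid cell → 7.925%.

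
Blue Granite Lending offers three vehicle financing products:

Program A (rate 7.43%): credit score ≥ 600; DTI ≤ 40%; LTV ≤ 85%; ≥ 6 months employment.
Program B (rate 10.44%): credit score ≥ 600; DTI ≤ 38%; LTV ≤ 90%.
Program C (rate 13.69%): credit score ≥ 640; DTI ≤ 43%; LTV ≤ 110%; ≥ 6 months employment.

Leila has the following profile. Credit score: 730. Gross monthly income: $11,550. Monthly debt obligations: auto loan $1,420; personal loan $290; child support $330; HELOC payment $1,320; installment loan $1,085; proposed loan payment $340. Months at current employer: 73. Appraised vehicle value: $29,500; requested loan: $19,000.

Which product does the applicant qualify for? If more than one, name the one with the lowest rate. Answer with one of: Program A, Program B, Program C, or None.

Program C

Total debts = (1,420 + 290 + 330 + 1,320 + 1,085 + 340) = 4,785; DTI = 4,785/11,550 = 41.4%.
LTV = 19,000/29,500 = 64.4%.
Program A: score 730 ≥ 600; DTI 41.4% > 40%; LTV 64.4% ≤ 85%; employment 73 ≥ 6 mo → does not qualify.
Program B: score 730 ≥ 600; DTI 41.4% > 38%; LTV 64.4% ≤ 90% → does not qualify.
Program C: score 730 ≥ 640; DTI 41.4% ≤ 43%; LTV 64.4% ≤ 110%; employment 73 ≥ 6 mo → qualifies.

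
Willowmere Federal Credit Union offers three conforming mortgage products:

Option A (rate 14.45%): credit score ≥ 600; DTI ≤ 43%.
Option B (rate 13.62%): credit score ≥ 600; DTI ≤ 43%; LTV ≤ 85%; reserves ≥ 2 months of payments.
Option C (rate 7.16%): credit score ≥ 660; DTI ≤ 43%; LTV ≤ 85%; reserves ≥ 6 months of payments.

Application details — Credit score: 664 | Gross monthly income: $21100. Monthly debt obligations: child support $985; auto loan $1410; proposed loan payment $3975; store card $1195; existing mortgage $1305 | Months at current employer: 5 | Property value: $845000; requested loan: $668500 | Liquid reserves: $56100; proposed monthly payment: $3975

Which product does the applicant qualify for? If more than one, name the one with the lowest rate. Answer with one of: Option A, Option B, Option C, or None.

Option C

Total debts = (985 + 1,410 + 3,975 + 1,195 + 1,305) = 8,870; DTI = 8,870/21,100 = 42%.
LTV = 668,500/845,000 = 79.1%.
Reserves = 56,100/3,975 = 14.1 months.
Option A: score 664 ≥ 600; DTI 42% ≤ 43% → qualifies.
Option B: score 664 ≥ 600; DTI 42% ≤ 43%; LTV 79.1% ≤ 85%; reserves 14.1 ≥ 2 mo → qualifies.
Option C: score 664 ≥ 660; DTI 42% ≤ 43%; LTV 79.1% ≤ 85%; reserves 14.1 ≥ 6 mo → qualifies.
Qualifying: Option A, Option B, Option C. Lowest rate is 7.16% → Option C.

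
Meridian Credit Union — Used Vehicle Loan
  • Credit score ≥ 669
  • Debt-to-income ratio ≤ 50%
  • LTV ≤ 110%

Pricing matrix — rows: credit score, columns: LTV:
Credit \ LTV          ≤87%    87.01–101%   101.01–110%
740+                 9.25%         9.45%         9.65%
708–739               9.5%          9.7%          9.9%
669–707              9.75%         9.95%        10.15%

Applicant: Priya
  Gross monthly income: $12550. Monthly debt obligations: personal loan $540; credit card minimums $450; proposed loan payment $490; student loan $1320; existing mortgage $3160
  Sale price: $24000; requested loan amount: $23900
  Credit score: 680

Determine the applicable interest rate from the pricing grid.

Credit score 680 ≥ 669; Total monthly debts = (540 + 450 + 490 + 1,320 + 3,160) = 5,960. DTI = 5,960/12,550 = 47.5% ≤ 50%
LTV: 23,900 ÷ 24,000 = 99.6%, within 110% cap
Credit 680 → row 669–707; LTV 99.6% → column 87.01–101%. Grid cell → 9.95%.

9.95%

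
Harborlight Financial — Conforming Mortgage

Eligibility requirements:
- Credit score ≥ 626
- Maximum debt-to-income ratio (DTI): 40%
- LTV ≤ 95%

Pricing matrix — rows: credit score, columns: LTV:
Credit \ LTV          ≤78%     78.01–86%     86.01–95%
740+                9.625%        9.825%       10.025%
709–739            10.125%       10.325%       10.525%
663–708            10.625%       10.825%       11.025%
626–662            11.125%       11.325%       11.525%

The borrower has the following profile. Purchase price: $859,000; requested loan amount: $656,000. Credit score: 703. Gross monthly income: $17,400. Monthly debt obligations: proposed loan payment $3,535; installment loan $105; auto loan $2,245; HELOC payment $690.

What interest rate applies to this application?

Credit score 703 ≥ 626; Total monthly debts = (3,535 + 105 + 2,245 + 690) = 6,575. DTI = 6,575/17,400 = 37.8% ≤ 40%
Loan-to-value = 656,000/859,000 = 76.4% — pass (95% max)
Row: 703 falls in 663–708. Column: 76.4% falls in ≤78%. Rate = 10.625%.

10.625%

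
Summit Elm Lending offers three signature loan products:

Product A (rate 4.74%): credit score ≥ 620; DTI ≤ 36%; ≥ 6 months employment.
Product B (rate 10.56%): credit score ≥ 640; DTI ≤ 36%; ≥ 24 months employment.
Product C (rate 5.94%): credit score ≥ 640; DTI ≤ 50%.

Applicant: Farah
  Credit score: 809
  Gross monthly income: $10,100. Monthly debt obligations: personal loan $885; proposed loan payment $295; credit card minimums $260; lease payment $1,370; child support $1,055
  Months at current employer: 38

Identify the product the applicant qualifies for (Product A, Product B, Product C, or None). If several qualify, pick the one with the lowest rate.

Product C

Total debts = (885 + 295 + 260 + 1,370 + 1,055) = 3,865; DTI = 3,865/10,100 = 38.3%.
Product A: score 809 ≥ 620; DTI 38.3% > 36%; employment 38 ≥ 6 mo → does not qualify.
Product B: score 809 ≥ 640; DTI 38.3% > 36%; employment 38 ≥ 24 mo → does not qualify.
Product C: score 809 ≥ 640; DTI 38.3% ≤ 50% → qualifies.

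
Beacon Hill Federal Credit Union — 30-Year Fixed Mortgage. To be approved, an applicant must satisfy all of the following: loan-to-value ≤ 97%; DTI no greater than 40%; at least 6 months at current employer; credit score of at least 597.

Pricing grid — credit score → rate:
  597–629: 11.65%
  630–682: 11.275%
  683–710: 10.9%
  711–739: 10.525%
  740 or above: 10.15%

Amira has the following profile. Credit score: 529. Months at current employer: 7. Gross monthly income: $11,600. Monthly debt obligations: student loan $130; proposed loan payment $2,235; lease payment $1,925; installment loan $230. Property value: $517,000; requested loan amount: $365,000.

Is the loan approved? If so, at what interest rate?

Denied

Credit score 529 < 597 (below minimum)
Total monthly debts = (130 + 2,235 + 1,925 + 230) = 4,520. Debt-to-income = 4,520/11,600 = 39% — meets 40% limit
LTV = 365,000/517,000 = 70.6% ≤ 97%
Employment 7 ≥ 6 months
Not all requirements met → denied.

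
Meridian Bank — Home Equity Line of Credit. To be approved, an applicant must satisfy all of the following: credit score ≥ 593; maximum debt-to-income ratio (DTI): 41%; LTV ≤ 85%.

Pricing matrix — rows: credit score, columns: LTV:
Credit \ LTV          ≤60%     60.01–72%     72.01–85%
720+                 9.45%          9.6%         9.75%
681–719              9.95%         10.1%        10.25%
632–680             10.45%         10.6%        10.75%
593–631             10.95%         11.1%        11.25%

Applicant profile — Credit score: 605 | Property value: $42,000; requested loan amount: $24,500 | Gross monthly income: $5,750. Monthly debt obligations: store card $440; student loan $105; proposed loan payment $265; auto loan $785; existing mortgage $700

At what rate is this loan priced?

10.95%

Credit score 605 ≥ 593; Total monthly debts = (440 + 105 + 265 + 785 + 700) = 2,295. DTI = 2,295/5,750 = 39.9% ≤ 41%
Loan-to-value = 24,500/42,000 = 58.3% — pass (85% max)
Credit 605 → row 593–631; LTV 58.3% → column ≤60%. Grid cell → 10.95%.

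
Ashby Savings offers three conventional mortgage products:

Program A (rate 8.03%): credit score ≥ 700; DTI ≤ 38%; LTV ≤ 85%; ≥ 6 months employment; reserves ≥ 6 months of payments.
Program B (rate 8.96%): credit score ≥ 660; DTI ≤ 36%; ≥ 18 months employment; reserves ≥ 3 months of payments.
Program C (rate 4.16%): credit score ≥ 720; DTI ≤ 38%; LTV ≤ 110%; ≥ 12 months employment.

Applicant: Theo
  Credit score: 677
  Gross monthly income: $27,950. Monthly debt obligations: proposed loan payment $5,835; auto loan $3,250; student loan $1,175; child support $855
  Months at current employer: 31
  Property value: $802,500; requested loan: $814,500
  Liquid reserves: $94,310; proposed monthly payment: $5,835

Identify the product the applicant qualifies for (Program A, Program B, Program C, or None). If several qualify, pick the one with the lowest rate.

None

Total debts = (5,835 + 3,250 + 1,175 + 855) = 11,115; DTI = 11,115/27,950 = 39.8%.
LTV = 814,500/802,500 = 101.5%.
Reserves = 94,310/5,835 = 16.2 months.
Program A: score 677 < 700; DTI 39.8% > 38%; LTV 101.5% > 85%; employment 31 ≥ 6 mo; reserves 16.2 ≥ 6 mo → does not qualify.
Program B: score 677 ≥ 660; DTI 39.8% > 36%; employment 31 ≥ 18 mo; reserves 16.2 ≥ 3 mo → does not qualify.
Program C: score 677 < 720; DTI 39.8% > 38%; LTV 101.5% ≤ 110%; employment 31 ≥ 12 mo → does not qualify.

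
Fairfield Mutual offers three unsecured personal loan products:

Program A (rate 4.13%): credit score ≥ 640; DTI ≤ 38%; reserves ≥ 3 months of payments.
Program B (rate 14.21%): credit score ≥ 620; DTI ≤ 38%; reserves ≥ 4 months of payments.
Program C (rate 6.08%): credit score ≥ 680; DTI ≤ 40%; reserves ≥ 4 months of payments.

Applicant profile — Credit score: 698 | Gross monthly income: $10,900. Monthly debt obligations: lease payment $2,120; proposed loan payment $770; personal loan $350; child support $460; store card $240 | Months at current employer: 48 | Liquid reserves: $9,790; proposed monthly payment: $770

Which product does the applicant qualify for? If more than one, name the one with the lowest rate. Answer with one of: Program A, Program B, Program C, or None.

Program A

Total debts = (2,120 + 770 + 350 + 460 + 240) = 3,940; DTI = 3,940/10,900 = 36.1%.
Reserves = 9,790/770 = 12.7 months.
Program A: score 698 ≥ 640; DTI 36.1% ≤ 38%; reserves 12.7 ≥ 3 mo → qualifies.
Program B: score 698 ≥ 620; DTI 36.1% ≤ 38%; reserves 12.7 ≥ 4 mo → qualifies.
Program C: score 698 ≥ 680; DTI 36.1% ≤ 40%; reserves 12.7 ≥ 4 mo → qualifies.
Qualifying: Program A, Program B, Program C. Lowest rate is 4.13% → Program A.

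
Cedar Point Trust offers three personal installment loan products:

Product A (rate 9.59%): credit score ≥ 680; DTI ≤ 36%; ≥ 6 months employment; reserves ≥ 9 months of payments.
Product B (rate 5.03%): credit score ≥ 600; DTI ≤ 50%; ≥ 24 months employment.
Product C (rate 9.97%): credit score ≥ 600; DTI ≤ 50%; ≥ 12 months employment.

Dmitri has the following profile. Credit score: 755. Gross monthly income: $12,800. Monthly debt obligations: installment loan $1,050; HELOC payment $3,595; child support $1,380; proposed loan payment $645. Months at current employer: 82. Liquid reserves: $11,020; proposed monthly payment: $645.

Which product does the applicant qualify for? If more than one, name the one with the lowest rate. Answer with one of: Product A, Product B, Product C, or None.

Total debts = (1,050 + 3,595 + 1,380 + 645) = 6,670; DTI = 6,670/12,800 = 52.1%.
Reserves = 11,020/645 = 17.1 months.
Product A: score 755 ≥ 680; DTI 52.1% > 36%; employment 82 ≥ 6 mo; reserves 17.1 ≥ 9 mo → does not qualify.
Product B: score 755 ≥ 600; DTI 52.1% > 50%; employment 82 ≥ 24 mo → does not qualify.
Product C: score 755 ≥ 600; DTI 52.1% > 50%; employment 82 ≥ 12 mo → does not qualify.

None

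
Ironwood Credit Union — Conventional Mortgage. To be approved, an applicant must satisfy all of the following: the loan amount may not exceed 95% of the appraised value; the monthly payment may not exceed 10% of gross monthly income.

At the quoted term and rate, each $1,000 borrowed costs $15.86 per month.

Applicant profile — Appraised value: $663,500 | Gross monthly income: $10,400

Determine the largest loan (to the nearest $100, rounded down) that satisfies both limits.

$65,500

Payment cap: 10% × $10,400 = $1,040/month.
At $15.86 per $1,000, that supports 1,040/15.86 × 1,000 ≈ $65,573 → $65,500.
LTV cap: 95% × $663,500 = $630,325 → $630,300.
Binding constraint: payment-to-income.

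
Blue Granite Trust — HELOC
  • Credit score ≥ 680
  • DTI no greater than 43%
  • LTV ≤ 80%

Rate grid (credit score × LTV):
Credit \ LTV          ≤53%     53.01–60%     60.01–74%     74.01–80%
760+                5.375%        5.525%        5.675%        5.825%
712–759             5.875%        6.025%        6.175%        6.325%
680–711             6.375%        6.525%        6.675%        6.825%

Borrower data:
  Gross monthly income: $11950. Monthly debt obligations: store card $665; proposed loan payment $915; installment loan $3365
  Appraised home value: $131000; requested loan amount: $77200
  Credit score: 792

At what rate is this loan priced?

5.525%

Credit score 792 ≥ 680; Total monthly debts = (665 + 915 + 3,365) = 4,945. DTI: 4,945 ÷ 11,950 = 41.4%, within the 43% cap
LTV: 77,200 ÷ 131,000 = 58.9%, within 80% cap
Credit 792 → row 760+; LTV 58.9% → column 53.01–60%. Grid cell → 5.525%.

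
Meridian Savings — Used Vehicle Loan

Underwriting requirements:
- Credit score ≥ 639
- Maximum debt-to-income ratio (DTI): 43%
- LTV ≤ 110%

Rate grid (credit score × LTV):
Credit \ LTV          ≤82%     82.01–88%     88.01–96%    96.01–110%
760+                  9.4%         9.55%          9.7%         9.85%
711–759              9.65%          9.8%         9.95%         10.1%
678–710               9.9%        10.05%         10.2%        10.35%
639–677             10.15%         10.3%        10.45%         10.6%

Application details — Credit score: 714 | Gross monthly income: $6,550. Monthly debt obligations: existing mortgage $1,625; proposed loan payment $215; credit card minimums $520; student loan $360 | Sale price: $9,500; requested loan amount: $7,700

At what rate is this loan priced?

9.65%

Credit score 714 ≥ 639; Total monthly debts = (1,625 + 215 + 520 + 360) = 2,720. DTI = 2,720/6,550 = 41.5% ≤ 43%
Loan-to-value = 7,700/9,500 = 81.1% — pass (110% max)
Row: 714 falls in 711–759. Column: 81.1% falls in ≤82%. Rate = 9.65%.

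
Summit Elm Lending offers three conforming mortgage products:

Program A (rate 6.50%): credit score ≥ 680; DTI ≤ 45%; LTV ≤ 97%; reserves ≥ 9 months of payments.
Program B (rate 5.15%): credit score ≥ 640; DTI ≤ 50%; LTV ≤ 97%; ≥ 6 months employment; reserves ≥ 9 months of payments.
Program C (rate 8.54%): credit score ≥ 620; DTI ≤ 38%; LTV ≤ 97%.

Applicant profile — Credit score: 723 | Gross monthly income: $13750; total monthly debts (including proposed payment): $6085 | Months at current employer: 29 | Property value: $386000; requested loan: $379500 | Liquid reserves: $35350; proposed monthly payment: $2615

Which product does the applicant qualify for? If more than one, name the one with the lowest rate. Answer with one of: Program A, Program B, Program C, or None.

DTI = 6,085/13,750 = 44.3%.
LTV = 379,500/386,000 = 98.3%.
Reserves = 35,350/2,615 = 13.5 months.
Program A: score 723 ≥ 680; DTI 44.3% ≤ 45%; LTV 98.3% > 97%; reserves 13.5 ≥ 9 mo → does not qualify.
Program B: score 723 ≥ 640; DTI 44.3% ≤ 50%; LTV 98.3% > 97%; employment 29 ≥ 6 mo; reserves 13.5 ≥ 9 mo → does not qualify.
Program C: score 723 ≥ 620; DTI 44.3% > 38%; LTV 98.3% > 97% → does not qualify.

None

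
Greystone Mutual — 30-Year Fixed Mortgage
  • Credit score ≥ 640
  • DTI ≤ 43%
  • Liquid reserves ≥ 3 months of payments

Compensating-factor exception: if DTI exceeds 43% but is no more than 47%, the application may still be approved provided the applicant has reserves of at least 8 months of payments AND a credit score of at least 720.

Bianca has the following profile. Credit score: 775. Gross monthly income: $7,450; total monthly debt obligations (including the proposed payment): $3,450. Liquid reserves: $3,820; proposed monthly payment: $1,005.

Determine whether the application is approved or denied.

Denied

Credit score 775 ≥ 640 (meets base)
DTI = 3,450/7,450 = 46.3% > 43% — standard DTI limit exceeded.
Reserves = 3,820/1,005 = 3.8 months ≥ 3
46.3% falls in the override range (43%–47%), so the compensating-factor test applies.
Reserves 3.8 < 8 months; credit score 775 ≥ 720.
Override conditions not both satisfied; exception does not apply.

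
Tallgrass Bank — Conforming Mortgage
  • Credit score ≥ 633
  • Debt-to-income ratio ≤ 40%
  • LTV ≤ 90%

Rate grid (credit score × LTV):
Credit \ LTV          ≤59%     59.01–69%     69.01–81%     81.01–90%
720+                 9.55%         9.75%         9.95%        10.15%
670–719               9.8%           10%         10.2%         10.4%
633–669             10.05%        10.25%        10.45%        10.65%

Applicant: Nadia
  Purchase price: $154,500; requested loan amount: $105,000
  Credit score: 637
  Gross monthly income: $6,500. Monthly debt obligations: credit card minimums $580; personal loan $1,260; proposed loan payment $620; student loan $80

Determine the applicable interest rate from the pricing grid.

10.25%

Credit score 637 ≥ 633; Total monthly debts = (580 + 1,260 + 620 + 80) = 2,540. Debt-to-income = 2,540/6,500 = 39.1% — meets 40% limit
LTV: 105,000 ÷ 154,500 = 68%, within 90% cap
Row: 637 falls in 633–669. Column: 68% falls in 59.01–69%. Rate = 10.25%.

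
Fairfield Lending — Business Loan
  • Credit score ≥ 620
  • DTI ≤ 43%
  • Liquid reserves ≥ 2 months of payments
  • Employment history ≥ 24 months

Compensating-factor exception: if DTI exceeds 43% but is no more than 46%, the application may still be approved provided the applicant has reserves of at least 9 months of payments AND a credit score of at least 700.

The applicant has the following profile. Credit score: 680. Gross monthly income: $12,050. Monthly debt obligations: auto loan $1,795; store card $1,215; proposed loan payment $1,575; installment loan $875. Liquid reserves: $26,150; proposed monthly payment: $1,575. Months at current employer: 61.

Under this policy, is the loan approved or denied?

Denied

Credit score 680 ≥ 620 (meets base)
Total debts = (1,795 + 1,215 + 1,575 + 875) = 5,460. DTI = 5,460/12,050 = 45.3% > 43% — standard DTI limit exceeded.
Reserves: 26,150 ÷ 1,575 = 16.6 months (meets 2-month minimum)
Employment 61 ≥ 24 months
45.3% falls in the override range (43%–46%), so the compensating-factor test applies.
Override check — reserves: 16.6 mo (ok); score: 680 (below 700).
Override conditions not both satisfied; exception does not apply.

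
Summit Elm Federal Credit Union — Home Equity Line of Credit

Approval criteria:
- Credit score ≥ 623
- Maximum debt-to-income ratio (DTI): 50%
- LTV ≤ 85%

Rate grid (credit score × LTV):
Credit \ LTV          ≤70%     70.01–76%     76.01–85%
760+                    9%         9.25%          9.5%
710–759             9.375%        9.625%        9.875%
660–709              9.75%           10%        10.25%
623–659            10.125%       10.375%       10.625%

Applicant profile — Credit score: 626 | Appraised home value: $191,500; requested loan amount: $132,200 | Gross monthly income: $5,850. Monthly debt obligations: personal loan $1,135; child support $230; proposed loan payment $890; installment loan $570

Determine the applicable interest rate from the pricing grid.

10.125%

Credit score 626 ≥ 623; Total monthly debts = (1,135 + 230 + 890 + 570) = 2,825. Debt-to-income = 2,825/5,850 = 48.3% — meets 50% limit
Loan-to-value = 132,200/191,500 = 69% — pass (85% max)
Row: 626 falls in 623–659. Column: 69% falls in ≤70%. Rate = 10.125%.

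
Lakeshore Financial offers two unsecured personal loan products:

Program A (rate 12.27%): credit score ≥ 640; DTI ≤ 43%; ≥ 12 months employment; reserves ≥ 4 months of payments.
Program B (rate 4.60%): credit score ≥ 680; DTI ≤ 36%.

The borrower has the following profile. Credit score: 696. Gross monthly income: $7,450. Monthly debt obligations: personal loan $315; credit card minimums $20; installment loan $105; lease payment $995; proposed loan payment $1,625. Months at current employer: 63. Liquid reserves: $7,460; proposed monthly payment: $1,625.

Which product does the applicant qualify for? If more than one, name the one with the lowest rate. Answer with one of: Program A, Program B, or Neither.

Program A

Total debts = (315 + 20 + 105 + 995 + 1,625) = 3,060; DTI = 3,060/7,450 = 41.1%.
Reserves = 7,460/1,625 = 4.6 months.
Program A: score 696 ≥ 640; DTI 41.1% ≤ 43%; employment 63 ≥ 12 mo; reserves 4.6 ≥ 4 mo → qualifies.
Program B: score 696 ≥ 680; DTI 41.1% > 36% → does not qualify.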